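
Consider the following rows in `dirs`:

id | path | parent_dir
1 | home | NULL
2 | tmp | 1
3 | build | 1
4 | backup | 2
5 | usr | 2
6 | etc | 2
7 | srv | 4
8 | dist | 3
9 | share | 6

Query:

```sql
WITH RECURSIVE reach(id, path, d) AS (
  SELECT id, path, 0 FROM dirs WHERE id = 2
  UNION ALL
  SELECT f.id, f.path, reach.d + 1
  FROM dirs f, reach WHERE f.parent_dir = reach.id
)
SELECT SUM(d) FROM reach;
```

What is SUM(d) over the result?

7

Base: id=2 (tmp) at d 0.
Iteration 1: rows with parent_dir in {2} -> backup (id 4, d 1), usr (id 5, d 1), etc (id 6, d 1).
Iteration 2: rows with parent_dir in {4,5,6} -> srv (id 7, d 2), share (id 9, d 2).
Iteration 3: no rows with parent_dir in {7,9}; recursion stops.
SUM(d) = 0 + 1 + 1 + 1 + 2 + 2 = 7.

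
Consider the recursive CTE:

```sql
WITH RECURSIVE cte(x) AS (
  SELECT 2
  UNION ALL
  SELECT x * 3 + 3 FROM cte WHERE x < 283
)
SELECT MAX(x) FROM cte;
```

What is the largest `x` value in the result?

849

Base: x=2.
Iteration 1: 2 < 283 holds -> x = 2 * 3 + 3 = 9.
Iteration 2: 9 < 283 holds -> x = 9 * 3 + 3 = 30.
Iteration 3: 30 < 283 holds -> x = 30 * 3 + 3 = 93.
Iteration 4: 93 < 283 holds -> x = 93 * 3 + 3 = 282.
Iteration 5: 282 < 283 holds -> x = 282 * 3 + 3 = 849.
Iteration 6: 849 < 283 fails; recursion stops.
x values: 2, 9, 30, 93, 282, 849; the maximum is 849.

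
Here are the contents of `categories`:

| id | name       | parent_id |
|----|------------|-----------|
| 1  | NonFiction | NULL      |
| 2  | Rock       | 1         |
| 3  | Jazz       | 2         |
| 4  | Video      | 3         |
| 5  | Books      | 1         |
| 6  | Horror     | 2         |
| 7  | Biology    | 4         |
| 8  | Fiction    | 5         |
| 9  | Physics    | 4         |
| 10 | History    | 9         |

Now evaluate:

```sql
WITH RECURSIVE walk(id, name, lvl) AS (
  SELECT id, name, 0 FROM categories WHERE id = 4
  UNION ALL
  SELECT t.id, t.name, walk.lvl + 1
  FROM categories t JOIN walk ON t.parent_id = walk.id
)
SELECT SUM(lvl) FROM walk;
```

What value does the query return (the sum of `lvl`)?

4

Base: id=4 (Video) at lvl 0.
Iteration 1: rows with parent_id in {4} -> Biology (id 7, lvl 1), Physics (id 9, lvl 1).
Iteration 2: rows with parent_id in {7,9} -> History (id 10, lvl 2).
Iteration 3: no rows with parent_id in {10}; recursion stops.
SUM(lvl) = 0 + 1 + 1 + 2 = 4.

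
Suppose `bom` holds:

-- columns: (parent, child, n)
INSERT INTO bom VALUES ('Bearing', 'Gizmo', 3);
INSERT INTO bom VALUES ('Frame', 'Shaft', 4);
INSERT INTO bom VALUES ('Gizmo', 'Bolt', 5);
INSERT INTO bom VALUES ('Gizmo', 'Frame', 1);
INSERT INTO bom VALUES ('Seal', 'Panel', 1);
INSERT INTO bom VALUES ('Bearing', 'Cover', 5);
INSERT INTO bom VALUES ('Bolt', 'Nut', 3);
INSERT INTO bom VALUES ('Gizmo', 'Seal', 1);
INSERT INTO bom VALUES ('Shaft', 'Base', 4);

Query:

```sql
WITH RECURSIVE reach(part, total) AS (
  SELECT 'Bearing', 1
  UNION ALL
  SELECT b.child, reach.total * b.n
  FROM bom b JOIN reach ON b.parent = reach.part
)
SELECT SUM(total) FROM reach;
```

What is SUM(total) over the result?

138

Base: (Bearing, total=1).
Iteration 1: components of {Bearing} -> Cover = 1*5 = 5, Gizmo = 1*3 = 3.
Iteration 2: components of {Cover,Gizmo} -> Bolt = 3*5 = 15, Frame = 3*1 = 3, Seal = 3*1 = 3.
Iteration 3: components of {Bolt,Frame,Seal} -> Nut = 15*3 = 45, Panel = 3*1 = 3, Shaft = 3*4 = 12.
Iteration 4: components of {Nut,Panel,Shaft} -> Base = 12*4 = 48.
Iteration 5: no further components; recursion stops.
SUM(total) = 1 + 5 + 3 + 15 + 3 + 3 + 45 + 3 + 12 + 48 = 138.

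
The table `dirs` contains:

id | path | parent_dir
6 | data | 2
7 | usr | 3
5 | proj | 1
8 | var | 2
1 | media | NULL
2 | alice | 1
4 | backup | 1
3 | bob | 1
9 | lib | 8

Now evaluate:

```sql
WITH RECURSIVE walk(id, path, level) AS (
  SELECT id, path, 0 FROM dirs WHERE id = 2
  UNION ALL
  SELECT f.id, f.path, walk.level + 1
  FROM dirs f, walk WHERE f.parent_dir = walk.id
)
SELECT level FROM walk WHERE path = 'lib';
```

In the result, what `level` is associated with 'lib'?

2

Base: id=2 (alice) at level 0.
Iteration 1: rows with parent_dir in {2} -> data (id 6, level 1), var (id 8, level 1).
Iteration 2: rows with parent_dir in {6,8} -> lib (id 9, level 2).
Iteration 3: no rows with parent_dir in {9}; recursion stops.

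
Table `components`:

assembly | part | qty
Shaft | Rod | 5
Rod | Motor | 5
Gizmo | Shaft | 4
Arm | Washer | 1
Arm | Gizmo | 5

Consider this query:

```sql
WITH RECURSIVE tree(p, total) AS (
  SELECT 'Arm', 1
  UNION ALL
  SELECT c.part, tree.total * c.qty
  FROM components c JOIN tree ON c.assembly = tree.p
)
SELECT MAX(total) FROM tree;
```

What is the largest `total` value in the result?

500

Base: (Arm, total=1).
Iteration 1: components of {Arm} -> Gizmo = 1*5 = 5, Washer = 1*1 = 1.
Iteration 2: components of {Gizmo,Washer} -> Shaft = 5*4 = 20.
Iteration 3: components of {Shaft} -> Rod = 20*5 = 100.
Iteration 4: components of {Rod} -> Motor = 100*5 = 500.
Iteration 5: no further components; recursion stops.
total values: 1, 5, 1, 20, 100, 500; the maximum is 500.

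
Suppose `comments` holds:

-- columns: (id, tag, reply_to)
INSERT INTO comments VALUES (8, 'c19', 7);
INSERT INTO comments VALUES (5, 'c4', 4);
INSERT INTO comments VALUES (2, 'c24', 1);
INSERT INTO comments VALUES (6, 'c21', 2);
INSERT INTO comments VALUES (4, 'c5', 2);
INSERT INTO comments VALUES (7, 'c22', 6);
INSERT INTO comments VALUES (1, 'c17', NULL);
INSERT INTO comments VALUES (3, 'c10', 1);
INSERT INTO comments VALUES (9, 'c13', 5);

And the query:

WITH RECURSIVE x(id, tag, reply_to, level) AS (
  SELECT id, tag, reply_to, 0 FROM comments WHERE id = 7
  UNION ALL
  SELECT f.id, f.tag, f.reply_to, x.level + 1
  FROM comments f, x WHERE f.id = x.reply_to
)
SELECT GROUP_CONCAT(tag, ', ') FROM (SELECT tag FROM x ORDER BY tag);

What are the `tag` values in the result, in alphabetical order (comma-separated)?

c17, c21, c22, c24

Base: id=7 (c22), reply_to=6, level 0.
Iteration 1: join on id=6 -> c21 (id 6, reply_to=2, level 1).
Iteration 2: join on id=2 -> c24 (id 2, reply_to=1, level 2).
Iteration 3: join on id=1 -> c17 (id 1, reply_to=NULL, level 3).
Iteration 4: reply_to is NULL; no match; recursion stops.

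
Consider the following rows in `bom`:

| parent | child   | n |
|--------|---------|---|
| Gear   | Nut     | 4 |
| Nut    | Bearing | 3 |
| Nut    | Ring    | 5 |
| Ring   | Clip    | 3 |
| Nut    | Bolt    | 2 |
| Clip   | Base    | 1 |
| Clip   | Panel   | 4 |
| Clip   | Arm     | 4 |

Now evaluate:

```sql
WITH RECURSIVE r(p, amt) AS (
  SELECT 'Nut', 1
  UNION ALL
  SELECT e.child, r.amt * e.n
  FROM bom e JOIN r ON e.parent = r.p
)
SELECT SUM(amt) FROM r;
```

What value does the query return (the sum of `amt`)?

Base: (Nut, amt=1).
Iteration 1: components of {Nut} -> Bearing = 1*3 = 3, Bolt = 1*2 = 2, Ring = 1*5 = 5.
Iteration 2: components of {Bearing,Bolt,Ring} -> Clip = 5*3 = 15.
Iteration 3: components of {Clip} -> Arm = 15*4 = 60, Base = 15*1 = 15, Panel = 15*4 = 60.
Iteration 4: no further components; recursion stops.
SUM(amt) = 1 + 3 + 5 + 2 + 15 + 15 + 60 + 60 = 161.

161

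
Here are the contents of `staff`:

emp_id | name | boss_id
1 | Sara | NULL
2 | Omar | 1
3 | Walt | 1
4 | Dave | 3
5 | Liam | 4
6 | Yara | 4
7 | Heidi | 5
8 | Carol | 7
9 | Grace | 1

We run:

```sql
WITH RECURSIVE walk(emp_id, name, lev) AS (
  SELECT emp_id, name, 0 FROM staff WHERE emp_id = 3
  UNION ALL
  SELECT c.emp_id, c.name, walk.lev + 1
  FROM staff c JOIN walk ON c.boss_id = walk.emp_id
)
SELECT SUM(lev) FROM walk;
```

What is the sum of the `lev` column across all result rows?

Base: emp_id=3 (Walt) at lev 0.
Iteration 1: rows with boss_id in {3} -> Dave (id 4, lev 1).
Iteration 2: rows with boss_id in {4} -> Liam (id 5, lev 2), Yara (id 6, lev 2).
Iteration 3: rows with boss_id in {5,6} -> Heidi (id 7, lev 3).
Iteration 4: rows with boss_id in {7} -> Carol (id 8, lev 4).
Iteration 5: no rows with boss_id in {8}; recursion stops.
SUM(lev) = 0 + 1 + 2 + 2 + 3 + 4 = 12.

12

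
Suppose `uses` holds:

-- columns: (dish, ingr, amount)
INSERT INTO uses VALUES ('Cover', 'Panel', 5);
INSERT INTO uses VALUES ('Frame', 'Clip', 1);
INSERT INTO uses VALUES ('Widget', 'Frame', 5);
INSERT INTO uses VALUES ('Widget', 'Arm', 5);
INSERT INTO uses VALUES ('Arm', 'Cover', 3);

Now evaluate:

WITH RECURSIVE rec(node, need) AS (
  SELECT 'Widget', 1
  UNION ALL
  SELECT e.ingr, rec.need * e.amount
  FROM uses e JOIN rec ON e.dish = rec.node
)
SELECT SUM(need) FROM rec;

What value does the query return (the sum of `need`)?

106

Base: (Widget, need=1).
Iteration 1: components of {Widget} -> Arm = 1*5 = 5, Frame = 1*5 = 5.
Iteration 2: components of {Arm,Frame} -> Clip = 5*1 = 5, Cover = 5*3 = 15.
Iteration 3: components of {Clip,Cover} -> Panel = 15*5 = 75.
Iteration 4: no further components; recursion stops.
SUM(need) = 1 + 5 + 5 + 15 + 5 + 75 = 106.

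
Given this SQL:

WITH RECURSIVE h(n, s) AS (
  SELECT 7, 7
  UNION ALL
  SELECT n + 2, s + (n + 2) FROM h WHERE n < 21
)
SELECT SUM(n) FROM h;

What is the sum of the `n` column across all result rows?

112

Base: n=7, s=7.
Iteration 1: 7 < 21 holds -> n = 7 + 2 = 9, s = 7 + 9 = 16.
Iteration 2: 9 < 21 holds -> n = 9 + 2 = 11, s = 16 + 11 = 27.
Iteration 3: 11 < 21 holds -> n = 11 + 2 = 13, s = 27 + 13 = 40.
Iteration 4: 13 < 21 holds -> n = 13 + 2 = 15, s = 40 + 15 = 55.
Iteration 5: 15 < 21 holds -> n = 15 + 2 = 17, s = 55 + 17 = 72.
Iteration 6: 17 < 21 holds -> n = 17 + 2 = 19, s = 72 + 19 = 91.
Iteration 7: 19 < 21 holds -> n = 19 + 2 = 21, s = 91 + 21 = 112.
Iteration 8: 21 < 21 fails; recursion stops.
SUM(n) = 7 + 9 + 11 + 13 + 15 + 17 + 19 + 21 = 112.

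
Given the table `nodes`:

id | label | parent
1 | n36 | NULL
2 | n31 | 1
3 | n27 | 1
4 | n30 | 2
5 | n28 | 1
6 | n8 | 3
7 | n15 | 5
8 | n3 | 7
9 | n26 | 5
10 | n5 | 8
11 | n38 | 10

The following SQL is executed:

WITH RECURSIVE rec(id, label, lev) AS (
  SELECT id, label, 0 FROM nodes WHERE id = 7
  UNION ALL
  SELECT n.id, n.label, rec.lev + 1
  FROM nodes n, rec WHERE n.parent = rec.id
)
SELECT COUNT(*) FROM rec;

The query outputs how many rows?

4

Base: id=7 (n15) at lev 0.
Iteration 1: rows with parent in {7} -> n3 (id 8, lev 1).
Iteration 2: rows with parent in {8} -> n5 (id 10, lev 2).
Iteration 3: rows with parent in {10} -> n38 (id 11, lev 3).
Iteration 4: no rows with parent in {11}; recursion stops.
Total rows emitted: 4.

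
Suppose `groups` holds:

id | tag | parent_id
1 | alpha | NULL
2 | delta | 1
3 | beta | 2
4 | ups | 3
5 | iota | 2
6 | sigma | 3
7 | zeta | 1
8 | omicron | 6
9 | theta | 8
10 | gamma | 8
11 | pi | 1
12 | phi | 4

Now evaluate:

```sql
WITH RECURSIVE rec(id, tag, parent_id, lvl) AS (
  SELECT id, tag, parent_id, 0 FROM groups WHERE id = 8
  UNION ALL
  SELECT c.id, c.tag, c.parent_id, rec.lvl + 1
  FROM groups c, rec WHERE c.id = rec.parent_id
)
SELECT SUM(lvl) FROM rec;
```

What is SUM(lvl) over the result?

Base: id=8 (omicron), parent_id=6, lvl 0.
Iteration 1: join on id=6 -> sigma (id 6, parent_id=3, lvl 1).
Iteration 2: join on id=3 -> beta (id 3, parent_id=2, lvl 2).
Iteration 3: join on id=2 -> delta (id 2, parent_id=1, lvl 3).
Iteration 4: join on id=1 -> alpha (id 1, parent_id=NULL, lvl 4).
Iteration 5: parent_id is NULL; no match; recursion stops.
SUM(lvl) = 0 + 1 + 2 + 3 + 4 = 10.

10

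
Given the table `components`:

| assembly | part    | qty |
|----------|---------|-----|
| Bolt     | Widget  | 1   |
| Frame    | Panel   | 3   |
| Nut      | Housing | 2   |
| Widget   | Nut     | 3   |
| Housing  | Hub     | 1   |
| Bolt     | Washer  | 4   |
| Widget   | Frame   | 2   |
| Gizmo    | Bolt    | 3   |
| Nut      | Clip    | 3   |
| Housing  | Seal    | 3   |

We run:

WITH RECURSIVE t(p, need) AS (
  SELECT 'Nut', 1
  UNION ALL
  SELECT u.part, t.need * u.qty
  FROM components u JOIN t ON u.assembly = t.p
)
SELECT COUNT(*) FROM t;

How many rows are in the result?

Base: (Nut, need=1).
Iteration 1: components of {Nut} -> Clip = 1*3 = 3, Housing = 1*2 = 2.
Iteration 2: components of {Clip,Housing} -> Hub = 2*1 = 2, Seal = 2*3 = 6.
Iteration 3: no further components; recursion stops.
Total rows emitted: 5.

5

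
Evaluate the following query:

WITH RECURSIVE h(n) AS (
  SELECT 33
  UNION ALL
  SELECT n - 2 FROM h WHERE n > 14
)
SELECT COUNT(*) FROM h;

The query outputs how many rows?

Base: n=33.
Iteration 1: 33 > 14 holds -> n = 33 - 2 = 31.
Iteration 2: 31 > 14 holds -> n = 31 - 2 = 29.
Iteration 3: 29 > 14 holds -> n = 29 - 2 = 27.
Iteration 4: 27 > 14 holds -> n = 27 - 2 = 25.
Iteration 5: 25 > 14 holds -> n = 25 - 2 = 23.
Iteration 6: 23 > 14 holds -> n = 23 - 2 = 21.
Iteration 7: 21 > 14 holds -> n = 21 - 2 = 19.
Iteration 8: 19 > 14 holds -> n = 19 - 2 = 17.
Iteration 9: 17 > 14 holds -> n = 17 - 2 = 15.
Iteration 10: 15 > 14 holds -> n = 15 - 2 = 13.
Iteration 11: 13 > 14 fails; recursion stops.
Total rows emitted: 11.

11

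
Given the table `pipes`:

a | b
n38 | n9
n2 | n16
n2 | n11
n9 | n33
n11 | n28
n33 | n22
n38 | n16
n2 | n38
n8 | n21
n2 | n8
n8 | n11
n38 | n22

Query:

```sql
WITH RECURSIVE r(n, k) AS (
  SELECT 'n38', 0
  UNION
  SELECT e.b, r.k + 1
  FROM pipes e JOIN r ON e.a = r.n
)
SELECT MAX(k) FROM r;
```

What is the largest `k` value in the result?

Base: (n38, k=0).
Iteration 1: edges from {n38} -> (n16, k=1), (n22, k=1), (n9, k=1).
Iteration 2: edges from {n16,n22,n9} -> (n33, k=2).
Iteration 3: edges from {n33} -> (n22, k=3).
Iteration 4: no outgoing edges from {n22}; recursion stops.
k values: 0, 1, 1, 1, 2, 3; the maximum is 3.

3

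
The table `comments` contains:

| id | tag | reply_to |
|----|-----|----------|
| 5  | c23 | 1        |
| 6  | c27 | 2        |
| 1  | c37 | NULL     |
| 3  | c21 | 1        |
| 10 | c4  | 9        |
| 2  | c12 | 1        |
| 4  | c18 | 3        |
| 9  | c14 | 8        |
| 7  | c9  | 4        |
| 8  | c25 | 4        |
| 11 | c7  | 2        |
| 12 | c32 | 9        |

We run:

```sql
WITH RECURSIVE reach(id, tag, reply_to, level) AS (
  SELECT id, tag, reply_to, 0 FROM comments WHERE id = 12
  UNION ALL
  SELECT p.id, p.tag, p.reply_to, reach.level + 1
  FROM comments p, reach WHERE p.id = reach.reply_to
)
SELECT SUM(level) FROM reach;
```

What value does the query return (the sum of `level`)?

15

Base: id=12 (c32), reply_to=9, level 0.
Iteration 1: join on id=9 -> c14 (id 9, reply_to=8, level 1).
Iteration 2: join on id=8 -> c25 (id 8, reply_to=4, level 2).
Iteration 3: join on id=4 -> c18 (id 4, reply_to=3, level 3).
Iteration 4: join on id=3 -> c21 (id 3, reply_to=1, level 4).
Iteration 5: join on id=1 -> c37 (id 1, reply_to=NULL, level 5).
Iteration 6: reply_to is NULL; no match; recursion stops.
SUM(level) = 0 + 1 + 2 + 3 + 4 + 5 = 15.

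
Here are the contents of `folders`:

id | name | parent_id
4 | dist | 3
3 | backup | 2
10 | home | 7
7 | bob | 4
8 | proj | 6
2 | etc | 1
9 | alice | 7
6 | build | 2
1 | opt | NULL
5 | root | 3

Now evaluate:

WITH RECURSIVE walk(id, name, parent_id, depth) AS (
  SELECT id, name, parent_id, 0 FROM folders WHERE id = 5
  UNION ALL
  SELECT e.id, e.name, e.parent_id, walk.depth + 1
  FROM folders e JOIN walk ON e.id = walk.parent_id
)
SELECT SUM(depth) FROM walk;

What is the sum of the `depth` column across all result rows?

6

Base: id=5 (root), parent_id=3, depth 0.
Iteration 1: join on id=3 -> backup (id 3, parent_id=2, depth 1).
Iteration 2: join on id=2 -> etc (id 2, parent_id=1, depth 2).
Iteration 3: join on id=1 -> opt (id 1, parent_id=NULL, depth 3).
Iteration 4: parent_id is NULL; no match; recursion stops.
SUM(depth) = 0 + 1 + 2 + 3 = 6.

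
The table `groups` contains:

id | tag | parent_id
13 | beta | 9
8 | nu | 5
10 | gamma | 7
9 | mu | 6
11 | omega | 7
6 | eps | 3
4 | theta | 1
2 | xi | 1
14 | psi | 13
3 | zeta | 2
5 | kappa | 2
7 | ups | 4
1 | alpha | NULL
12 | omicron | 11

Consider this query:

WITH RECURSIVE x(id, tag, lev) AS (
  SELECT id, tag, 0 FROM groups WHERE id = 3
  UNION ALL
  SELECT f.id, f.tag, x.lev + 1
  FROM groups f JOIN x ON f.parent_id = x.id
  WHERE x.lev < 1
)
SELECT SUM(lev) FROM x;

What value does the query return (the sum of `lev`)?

1

Base: id=3 (zeta) at lev 0.
Iteration 1: rows with parent_id in {3} -> eps (id 6, lev 1).
Iteration 2: lev < 1 fails for all current rows; recursion stops.
SUM(lev) = 0 + 1 = 1.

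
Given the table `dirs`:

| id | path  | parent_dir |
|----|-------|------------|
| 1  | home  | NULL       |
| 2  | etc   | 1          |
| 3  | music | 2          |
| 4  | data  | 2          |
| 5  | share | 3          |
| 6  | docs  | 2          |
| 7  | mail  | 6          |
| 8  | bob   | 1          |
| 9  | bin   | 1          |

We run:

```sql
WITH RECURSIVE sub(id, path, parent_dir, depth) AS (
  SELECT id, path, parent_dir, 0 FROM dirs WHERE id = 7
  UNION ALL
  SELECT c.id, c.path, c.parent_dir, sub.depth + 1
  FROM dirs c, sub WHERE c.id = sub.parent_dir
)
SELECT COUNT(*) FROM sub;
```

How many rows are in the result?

Base: id=7 (mail), parent_dir=6, depth 0.
Iteration 1: join on id=6 -> docs (id 6, parent_dir=2, depth 1).
Iteration 2: join on id=2 -> etc (id 2, parent_dir=1, depth 2).
Iteration 3: join on id=1 -> home (id 1, parent_dir=NULL, depth 3).
Iteration 4: parent_dir is NULL; no match; recursion stops.
Total rows emitted: 4.

4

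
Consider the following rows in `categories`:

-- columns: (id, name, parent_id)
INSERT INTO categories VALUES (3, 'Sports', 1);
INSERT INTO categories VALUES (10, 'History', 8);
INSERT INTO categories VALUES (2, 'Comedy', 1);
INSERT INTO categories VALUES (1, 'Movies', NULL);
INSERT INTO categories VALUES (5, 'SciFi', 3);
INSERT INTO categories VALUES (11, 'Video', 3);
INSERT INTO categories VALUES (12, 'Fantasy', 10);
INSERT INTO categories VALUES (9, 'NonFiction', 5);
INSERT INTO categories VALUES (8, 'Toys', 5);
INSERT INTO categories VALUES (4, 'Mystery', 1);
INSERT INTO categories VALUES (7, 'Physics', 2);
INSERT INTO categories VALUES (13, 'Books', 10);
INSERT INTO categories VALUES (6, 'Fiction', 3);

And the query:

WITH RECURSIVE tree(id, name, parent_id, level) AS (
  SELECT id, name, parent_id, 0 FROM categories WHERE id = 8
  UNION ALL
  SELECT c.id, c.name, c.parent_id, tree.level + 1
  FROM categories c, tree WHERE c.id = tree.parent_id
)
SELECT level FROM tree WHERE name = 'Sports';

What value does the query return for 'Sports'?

2

Base: id=8 (Toys), parent_id=5, level 0.
Iteration 1: join on id=5 -> SciFi (id 5, parent_id=3, level 1).
Iteration 2: join on id=3 -> Sports (id 3, parent_id=1, level 2).
Iteration 3: join on id=1 -> Movies (id 1, parent_id=NULL, level 3).
Iteration 4: parent_id is NULL; no match; recursion stops.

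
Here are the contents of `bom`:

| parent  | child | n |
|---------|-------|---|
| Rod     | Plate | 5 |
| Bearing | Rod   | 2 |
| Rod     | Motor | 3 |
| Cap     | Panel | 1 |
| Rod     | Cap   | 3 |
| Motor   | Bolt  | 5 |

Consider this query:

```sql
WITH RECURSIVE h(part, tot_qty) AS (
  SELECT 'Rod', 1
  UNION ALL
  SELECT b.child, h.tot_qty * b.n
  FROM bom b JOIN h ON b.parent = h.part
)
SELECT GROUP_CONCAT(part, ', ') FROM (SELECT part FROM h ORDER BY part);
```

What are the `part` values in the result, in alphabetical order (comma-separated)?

Bolt, Cap, Motor, Panel, Plate, Rod

Base: (Rod, tot_qty=1).
Iteration 1: components of {Rod} -> Cap = 1*3 = 3, Motor = 1*3 = 3, Plate = 1*5 = 5.
Iteration 2: components of {Cap,Motor,Plate} -> Bolt = 3*5 = 15, Panel = 3*1 = 3.
Iteration 3: no further components; recursion stops.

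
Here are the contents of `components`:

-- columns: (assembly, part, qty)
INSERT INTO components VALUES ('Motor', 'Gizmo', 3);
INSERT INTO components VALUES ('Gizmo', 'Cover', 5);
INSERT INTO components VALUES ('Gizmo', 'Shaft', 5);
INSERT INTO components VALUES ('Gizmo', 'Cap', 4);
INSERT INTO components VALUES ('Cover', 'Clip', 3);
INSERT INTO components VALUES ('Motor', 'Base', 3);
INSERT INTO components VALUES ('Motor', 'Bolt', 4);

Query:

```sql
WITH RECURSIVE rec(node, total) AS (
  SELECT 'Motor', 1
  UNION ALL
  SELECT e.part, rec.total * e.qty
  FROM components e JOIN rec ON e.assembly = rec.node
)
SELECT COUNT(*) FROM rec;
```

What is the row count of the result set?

Base: (Motor, total=1).
Iteration 1: components of {Motor} -> Base = 1*3 = 3, Bolt = 1*4 = 4, Gizmo = 1*3 = 3.
Iteration 2: components of {Base,Bolt,Gizmo} -> Cap = 3*4 = 12, Cover = 3*5 = 15, Shaft = 3*5 = 15.
Iteration 3: components of {Cap,Cover,Shaft} -> Clip = 15*3 = 45.
Iteration 4: no further components; recursion stops.
Total rows emitted: 8.

8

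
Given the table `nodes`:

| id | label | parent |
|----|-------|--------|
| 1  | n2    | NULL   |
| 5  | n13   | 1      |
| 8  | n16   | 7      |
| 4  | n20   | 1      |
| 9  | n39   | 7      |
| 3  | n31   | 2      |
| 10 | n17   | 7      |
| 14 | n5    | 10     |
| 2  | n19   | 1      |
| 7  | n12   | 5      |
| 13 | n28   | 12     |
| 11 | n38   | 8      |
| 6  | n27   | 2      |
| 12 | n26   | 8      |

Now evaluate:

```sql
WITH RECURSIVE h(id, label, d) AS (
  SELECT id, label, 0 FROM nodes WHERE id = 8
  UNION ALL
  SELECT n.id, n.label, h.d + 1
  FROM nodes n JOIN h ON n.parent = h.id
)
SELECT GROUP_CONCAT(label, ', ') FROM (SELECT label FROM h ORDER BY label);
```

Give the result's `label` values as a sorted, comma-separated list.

n16, n26, n28, n38

Base: id=8 (n16) at d 0.
Iteration 1: rows with parent in {8} -> n38 (id 11, d 1), n26 (id 12, d 1).
Iteration 2: rows with parent in {11,12} -> n28 (id 13, d 2).
Iteration 3: no rows with parent in {13}; recursion stops.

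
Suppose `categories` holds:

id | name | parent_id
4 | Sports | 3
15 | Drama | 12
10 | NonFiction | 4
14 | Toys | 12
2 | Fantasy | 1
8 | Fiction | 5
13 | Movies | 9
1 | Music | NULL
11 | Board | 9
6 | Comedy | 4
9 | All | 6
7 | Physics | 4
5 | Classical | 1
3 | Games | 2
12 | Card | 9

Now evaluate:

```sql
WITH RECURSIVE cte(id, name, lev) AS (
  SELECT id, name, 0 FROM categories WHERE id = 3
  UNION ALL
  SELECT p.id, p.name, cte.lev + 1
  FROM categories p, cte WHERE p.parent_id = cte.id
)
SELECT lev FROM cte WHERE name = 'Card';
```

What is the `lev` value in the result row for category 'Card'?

4

Base: id=3 (Games) at lev 0.
Iteration 1: rows with parent_id in {3} -> Sports (id 4, lev 1).
Iteration 2: rows with parent_id in {4} -> Comedy (id 6, lev 2), Physics (id 7, lev 2), NonFiction (id 10, lev 2).
Iteration 3: rows with parent_id in {6,7,10} -> All (id 9, lev 3).
Iteration 4: rows with parent_id in {9} -> Board (id 11, lev 4), Card (id 12, lev 4), Movies (id 13, lev 4).
Iteration 5: rows with parent_id in {11,12,13} -> Toys (id 14, lev 5), Drama (id 15, lev 5).
Iteration 6: no rows with parent_id in {14,15}; recursion stops.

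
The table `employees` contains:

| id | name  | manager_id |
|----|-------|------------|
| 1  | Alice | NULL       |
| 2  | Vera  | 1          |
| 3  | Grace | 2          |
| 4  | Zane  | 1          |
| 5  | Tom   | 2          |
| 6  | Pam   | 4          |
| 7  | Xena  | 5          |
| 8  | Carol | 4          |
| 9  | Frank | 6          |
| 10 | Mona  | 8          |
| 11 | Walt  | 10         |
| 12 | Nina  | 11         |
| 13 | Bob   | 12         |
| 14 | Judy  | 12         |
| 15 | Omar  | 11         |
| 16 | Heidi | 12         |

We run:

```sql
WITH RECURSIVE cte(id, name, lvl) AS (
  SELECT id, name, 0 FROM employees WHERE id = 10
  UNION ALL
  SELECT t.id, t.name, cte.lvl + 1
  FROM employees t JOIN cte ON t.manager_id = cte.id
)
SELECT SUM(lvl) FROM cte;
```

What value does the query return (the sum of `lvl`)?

Base: id=10 (Mona) at lvl 0.
Iteration 1: rows with manager_id in {10} -> Walt (id 11, lvl 1).
Iteration 2: rows with manager_id in {11} -> Nina (id 12, lvl 2), Omar (id 15, lvl 2).
Iteration 3: rows with manager_id in {12,15} -> Bob (id 13, lvl 3), Judy (id 14, lvl 3), Heidi (id 16, lvl 3).
Iteration 4: no rows with manager_id in {13,14,16}; recursion stops.
SUM(lvl) = 0 + 1 + 2 + 2 + 3 + 3 + 3 = 14.

14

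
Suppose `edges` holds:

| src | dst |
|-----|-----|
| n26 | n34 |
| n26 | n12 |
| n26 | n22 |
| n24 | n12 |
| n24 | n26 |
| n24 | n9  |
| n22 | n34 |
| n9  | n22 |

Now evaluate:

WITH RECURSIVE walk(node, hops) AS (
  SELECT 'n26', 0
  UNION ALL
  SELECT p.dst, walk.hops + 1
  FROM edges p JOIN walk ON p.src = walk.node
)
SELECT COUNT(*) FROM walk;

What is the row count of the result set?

5

Base: (n26, hops=0).
Iteration 1: edges from {n26} -> (n12, hops=1), (n22, hops=1), (n34, hops=1).
Iteration 2: edges from {n12,n22,n34} -> (n34, hops=2).
Iteration 3: no outgoing edges from {n34}; recursion stops.
Total rows emitted: 5.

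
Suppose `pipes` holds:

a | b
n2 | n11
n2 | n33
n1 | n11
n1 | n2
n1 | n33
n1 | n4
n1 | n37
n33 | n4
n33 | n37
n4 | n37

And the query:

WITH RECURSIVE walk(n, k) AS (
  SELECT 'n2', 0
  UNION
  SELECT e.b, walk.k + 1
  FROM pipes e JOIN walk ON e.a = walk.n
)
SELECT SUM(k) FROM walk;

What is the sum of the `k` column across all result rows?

Base: (n2, k=0).
Iteration 1: edges from {n2} -> (n11, k=1), (n33, k=1).
Iteration 2: edges from {n11,n33} -> (n37, k=2), (n4, k=2).
Iteration 3: edges from {n37,n4} -> (n37, k=3).
Iteration 4: no outgoing edges from {n37}; recursion stops.
SUM(k) = 0 + 1 + 1 + 2 + 2 + 3 = 9.

9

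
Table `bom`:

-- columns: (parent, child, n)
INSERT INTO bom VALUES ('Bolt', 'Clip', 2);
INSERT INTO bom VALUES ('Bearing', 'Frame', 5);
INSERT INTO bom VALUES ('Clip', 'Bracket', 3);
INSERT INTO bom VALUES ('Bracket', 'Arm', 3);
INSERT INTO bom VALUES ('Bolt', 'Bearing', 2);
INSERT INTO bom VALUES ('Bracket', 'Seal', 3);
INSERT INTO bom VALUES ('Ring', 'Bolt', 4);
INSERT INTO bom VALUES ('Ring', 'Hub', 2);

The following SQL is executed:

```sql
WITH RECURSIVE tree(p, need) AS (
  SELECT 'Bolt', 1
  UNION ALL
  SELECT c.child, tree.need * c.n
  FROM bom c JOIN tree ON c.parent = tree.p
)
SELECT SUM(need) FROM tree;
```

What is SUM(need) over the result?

57

Base: (Bolt, need=1).
Iteration 1: components of {Bolt} -> Bearing = 1*2 = 2, Clip = 1*2 = 2.
Iteration 2: components of {Bearing,Clip} -> Bracket = 2*3 = 6, Frame = 2*5 = 10.
Iteration 3: components of {Bracket,Frame} -> Arm = 6*3 = 18, Seal = 6*3 = 18.
Iteration 4: no further components; recursion stops.
SUM(need) = 1 + 2 + 2 + 6 + 10 + 18 + 18 = 57.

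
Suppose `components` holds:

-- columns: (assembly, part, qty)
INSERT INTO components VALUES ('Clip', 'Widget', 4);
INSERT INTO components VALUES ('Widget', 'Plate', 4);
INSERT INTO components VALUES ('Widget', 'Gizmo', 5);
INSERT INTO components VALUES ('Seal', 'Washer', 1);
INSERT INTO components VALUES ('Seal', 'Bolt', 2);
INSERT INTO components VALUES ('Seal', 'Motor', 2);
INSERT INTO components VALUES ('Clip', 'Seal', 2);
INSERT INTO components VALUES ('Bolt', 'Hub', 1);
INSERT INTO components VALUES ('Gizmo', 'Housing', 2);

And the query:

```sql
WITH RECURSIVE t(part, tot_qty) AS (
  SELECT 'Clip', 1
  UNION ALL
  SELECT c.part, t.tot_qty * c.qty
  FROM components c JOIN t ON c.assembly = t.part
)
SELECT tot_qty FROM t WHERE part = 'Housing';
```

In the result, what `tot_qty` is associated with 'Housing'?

40

Base: (Clip, tot_qty=1).
Iteration 1: components of {Clip} -> Seal = 1*2 = 2, Widget = 1*4 = 4.
Iteration 2: components of {Seal,Widget} -> Bolt = 2*2 = 4, Gizmo = 4*5 = 20, Motor = 2*2 = 4, Plate = 4*4 = 16, Washer = 2*1 = 2.
Iteration 3: components of {Bolt,Gizmo,Motor,Plate,Washer} -> Housing = 20*2 = 40, Hub = 4*1 = 4.
Iteration 4: no further components; recursion stops.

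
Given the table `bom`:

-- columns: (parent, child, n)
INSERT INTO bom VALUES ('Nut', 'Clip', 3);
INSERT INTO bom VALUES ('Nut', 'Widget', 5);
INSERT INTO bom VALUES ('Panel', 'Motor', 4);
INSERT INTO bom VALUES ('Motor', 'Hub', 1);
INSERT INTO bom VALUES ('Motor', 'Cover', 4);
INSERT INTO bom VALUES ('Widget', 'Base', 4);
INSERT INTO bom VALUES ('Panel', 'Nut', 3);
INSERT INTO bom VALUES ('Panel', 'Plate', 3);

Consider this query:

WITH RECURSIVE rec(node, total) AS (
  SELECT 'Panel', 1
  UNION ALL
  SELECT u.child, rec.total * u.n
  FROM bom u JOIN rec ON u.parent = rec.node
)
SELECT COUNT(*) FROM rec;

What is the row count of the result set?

9

Base: (Panel, total=1).
Iteration 1: components of {Panel} -> Motor = 1*4 = 4, Nut = 1*3 = 3, Plate = 1*3 = 3.
Iteration 2: components of {Motor,Nut,Plate} -> Clip = 3*3 = 9, Cover = 4*4 = 16, Hub = 4*1 = 4, Widget = 3*5 = 15.
Iteration 3: components of {Clip,Cover,Hub,Widget} -> Base = 15*4 = 60.
Iteration 4: no further components; recursion stops.
Total rows emitted: 9.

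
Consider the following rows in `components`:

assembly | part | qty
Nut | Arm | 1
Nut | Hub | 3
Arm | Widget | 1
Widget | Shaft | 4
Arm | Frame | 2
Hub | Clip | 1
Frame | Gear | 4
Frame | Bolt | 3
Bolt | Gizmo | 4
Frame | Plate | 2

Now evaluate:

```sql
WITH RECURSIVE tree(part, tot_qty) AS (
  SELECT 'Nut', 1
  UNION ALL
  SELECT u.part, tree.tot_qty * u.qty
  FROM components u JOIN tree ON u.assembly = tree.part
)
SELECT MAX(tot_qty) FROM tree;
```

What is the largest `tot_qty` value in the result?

Base: (Nut, tot_qty=1).
Iteration 1: components of {Nut} -> Arm = 1*1 = 1, Hub = 1*3 = 3.
Iteration 2: components of {Arm,Hub} -> Clip = 3*1 = 3, Frame = 1*2 = 2, Widget = 1*1 = 1.
Iteration 3: components of {Clip,Frame,Widget} -> Bolt = 2*3 = 6, Gear = 2*4 = 8, Plate = 2*2 = 4, Shaft = 1*4 = 4.
Iteration 4: components of {Bolt,Gear,Plate,Shaft} -> Gizmo = 6*4 = 24.
Iteration 5: no further components; recursion stops.
tot_qty values: 1, 1, 3, 1, 2, 3, 4, 8, 6, 4, 24; the maximum is 24.

24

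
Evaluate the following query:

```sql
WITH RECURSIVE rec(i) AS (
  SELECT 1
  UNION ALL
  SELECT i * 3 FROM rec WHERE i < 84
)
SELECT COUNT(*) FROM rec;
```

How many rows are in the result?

6

Base: i=1.
Iteration 1: 1 < 84 holds -> i = 1 * 3 = 3.
Iteration 2: 3 < 84 holds -> i = 3 * 3 = 9.
Iteration 3: 9 < 84 holds -> i = 9 * 3 = 27.
Iteration 4: 27 < 84 holds -> i = 27 * 3 = 81.
Iteration 5: 81 < 84 holds -> i = 81 * 3 = 243.
Iteration 6: 243 < 84 fails; recursion stops.
Total rows emitted: 6.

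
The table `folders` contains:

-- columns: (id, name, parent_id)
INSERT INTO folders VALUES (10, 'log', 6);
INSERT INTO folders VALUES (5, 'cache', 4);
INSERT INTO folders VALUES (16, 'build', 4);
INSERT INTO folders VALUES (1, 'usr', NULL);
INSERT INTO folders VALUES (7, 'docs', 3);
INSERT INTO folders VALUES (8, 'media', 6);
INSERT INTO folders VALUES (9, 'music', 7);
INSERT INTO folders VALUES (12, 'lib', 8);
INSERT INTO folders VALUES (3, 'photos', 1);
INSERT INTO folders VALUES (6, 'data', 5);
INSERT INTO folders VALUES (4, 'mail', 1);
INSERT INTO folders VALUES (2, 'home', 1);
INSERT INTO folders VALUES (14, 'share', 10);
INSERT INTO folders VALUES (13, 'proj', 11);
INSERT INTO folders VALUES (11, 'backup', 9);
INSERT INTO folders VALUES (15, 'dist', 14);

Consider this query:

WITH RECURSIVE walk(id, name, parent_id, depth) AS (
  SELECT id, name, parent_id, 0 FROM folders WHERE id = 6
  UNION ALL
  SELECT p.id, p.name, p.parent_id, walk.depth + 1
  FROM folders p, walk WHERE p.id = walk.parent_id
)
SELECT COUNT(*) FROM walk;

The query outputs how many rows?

Base: id=6 (data), parent_id=5, depth 0.
Iteration 1: join on id=5 -> cache (id 5, parent_id=4, depth 1).
Iteration 2: join on id=4 -> mail (id 4, parent_id=1, depth 2).
Iteration 3: join on id=1 -> usr (id 1, parent_id=NULL, depth 3).
Iteration 4: parent_id is NULL; no match; recursion stops.
Total rows emitted: 4.

4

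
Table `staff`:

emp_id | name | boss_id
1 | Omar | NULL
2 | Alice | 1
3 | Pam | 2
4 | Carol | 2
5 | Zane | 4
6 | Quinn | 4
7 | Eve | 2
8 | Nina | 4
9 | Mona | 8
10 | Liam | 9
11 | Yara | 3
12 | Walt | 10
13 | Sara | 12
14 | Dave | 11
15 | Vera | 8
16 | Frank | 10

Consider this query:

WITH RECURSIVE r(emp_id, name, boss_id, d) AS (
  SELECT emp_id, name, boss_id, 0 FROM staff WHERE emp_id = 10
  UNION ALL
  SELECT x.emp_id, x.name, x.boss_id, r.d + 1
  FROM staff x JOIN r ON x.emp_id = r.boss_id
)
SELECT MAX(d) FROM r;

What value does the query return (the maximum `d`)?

5

Base: emp_id=10 (Liam), boss_id=9, d 0.
Iteration 1: join on emp_id=9 -> Mona (id 9, boss_id=8, d 1).
Iteration 2: join on emp_id=8 -> Nina (id 8, boss_id=4, d 2).
Iteration 3: join on emp_id=4 -> Carol (id 4, boss_id=2, d 3).
Iteration 4: join on emp_id=2 -> Alice (id 2, boss_id=1, d 4).
Iteration 5: join on emp_id=1 -> Omar (id 1, boss_id=NULL, d 5).
Iteration 6: boss_id is NULL; no match; recursion stops.
d values: 0, 1, 2, 3, 4, 5; the maximum is 5.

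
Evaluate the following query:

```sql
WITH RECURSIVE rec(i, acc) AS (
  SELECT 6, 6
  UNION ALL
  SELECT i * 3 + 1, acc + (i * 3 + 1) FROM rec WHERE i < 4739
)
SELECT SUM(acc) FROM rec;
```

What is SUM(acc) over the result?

Base: i=6, acc=6.
Iteration 1: 6 < 4739 holds -> i = 6 * 3 + 1 = 19, acc = 6 + 19 = 25.
Iteration 2: 19 < 4739 holds -> i = 19 * 3 + 1 = 58, acc = 25 + 58 = 83.
Iteration 3: 58 < 4739 holds -> i = 58 * 3 + 1 = 175, acc = 83 + 175 = 258.
Iteration 4: 175 < 4739 holds -> i = 175 * 3 + 1 = 526, acc = 258 + 526 = 784.
Iteration 5: 526 < 4739 holds -> i = 526 * 3 + 1 = 1579, acc = 784 + 1579 = 2363.
Iteration 6: 1579 < 4739 holds -> i = 1579 * 3 + 1 = 4738, acc = 2363 + 4738 = 7101.
Iteration 7: 4738 < 4739 holds -> i = 4738 * 3 + 1 = 14215, acc = 7101 + 14215 = 21316.
Iteration 8: 14215 < 4739 fails; recursion stops.
SUM(acc) = 6 + 25 + 83 + 258 + 784 + 2363 + 7101 + 21316 = 31936.

31936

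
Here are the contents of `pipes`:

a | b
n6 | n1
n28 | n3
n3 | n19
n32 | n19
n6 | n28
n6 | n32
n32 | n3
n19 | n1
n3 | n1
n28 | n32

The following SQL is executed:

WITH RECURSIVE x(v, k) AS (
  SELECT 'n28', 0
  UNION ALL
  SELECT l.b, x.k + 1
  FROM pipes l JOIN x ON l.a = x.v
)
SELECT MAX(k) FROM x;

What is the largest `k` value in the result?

Base: (n28, k=0).
Iteration 1: edges from {n28} -> (n3, k=1), (n32, k=1).
Iteration 2: edges from {n3,n32} -> (n1, k=2), (n19, k=2) x2, (n3, k=2). [UNION ALL keeps all 4 new rows, including repeats]
Iteration 3: edges from {n1,n19,n3} -> (n1, k=3) x3, (n19, k=3). [UNION ALL keeps all 4 new rows, including repeats]
Iteration 4: edges from {n1,n19} -> (n1, k=4).
Iteration 5: no outgoing edges from {n1}; recursion stops.
k values: 0, 1, 1, 2, 2, 2, 2, 3, 3, 3, 3, 4; the maximum is 4.

4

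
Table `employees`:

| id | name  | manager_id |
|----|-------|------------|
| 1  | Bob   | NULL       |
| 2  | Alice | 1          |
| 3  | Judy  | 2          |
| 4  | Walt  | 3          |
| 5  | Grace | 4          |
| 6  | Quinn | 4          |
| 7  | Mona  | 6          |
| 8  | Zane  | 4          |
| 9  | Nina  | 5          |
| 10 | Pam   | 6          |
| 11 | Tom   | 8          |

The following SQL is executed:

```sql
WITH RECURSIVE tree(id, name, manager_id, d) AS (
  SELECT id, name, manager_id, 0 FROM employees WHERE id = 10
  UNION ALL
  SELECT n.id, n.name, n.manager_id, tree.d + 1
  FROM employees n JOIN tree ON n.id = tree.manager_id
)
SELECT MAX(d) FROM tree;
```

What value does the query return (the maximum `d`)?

Base: id=10 (Pam), manager_id=6, d 0.
Iteration 1: join on id=6 -> Quinn (id 6, manager_id=4, d 1).
Iteration 2: join on id=4 -> Walt (id 4, manager_id=3, d 2).
Iteration 3: join on id=3 -> Judy (id 3, manager_id=2, d 3).
Iteration 4: join on id=2 -> Alice (id 2, manager_id=1, d 4).
Iteration 5: join on id=1 -> Bob (id 1, manager_id=NULL, d 5).
Iteration 6: manager_id is NULL; no match; recursion stops.
d values: 0, 1, 2, 3, 4, 5; the maximum is 5.

5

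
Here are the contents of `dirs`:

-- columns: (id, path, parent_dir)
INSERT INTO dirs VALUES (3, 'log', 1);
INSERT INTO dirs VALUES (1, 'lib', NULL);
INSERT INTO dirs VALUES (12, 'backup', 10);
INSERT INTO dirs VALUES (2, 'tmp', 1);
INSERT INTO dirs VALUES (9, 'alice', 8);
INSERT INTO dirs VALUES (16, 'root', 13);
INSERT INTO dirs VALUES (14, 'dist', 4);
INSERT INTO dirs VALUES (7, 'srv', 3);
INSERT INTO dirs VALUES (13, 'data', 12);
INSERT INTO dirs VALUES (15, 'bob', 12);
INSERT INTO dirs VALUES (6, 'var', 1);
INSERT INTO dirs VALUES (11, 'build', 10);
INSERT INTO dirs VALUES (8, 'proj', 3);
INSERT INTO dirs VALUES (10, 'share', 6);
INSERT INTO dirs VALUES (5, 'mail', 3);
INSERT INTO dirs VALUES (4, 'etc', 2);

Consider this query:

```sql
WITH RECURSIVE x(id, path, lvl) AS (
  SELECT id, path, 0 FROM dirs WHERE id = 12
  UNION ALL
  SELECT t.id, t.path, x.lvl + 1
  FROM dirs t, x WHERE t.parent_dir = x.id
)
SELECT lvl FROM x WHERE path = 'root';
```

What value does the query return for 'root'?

Base: id=12 (backup) at lvl 0.
Iteration 1: rows with parent_dir in {12} -> data (id 13, lvl 1), bob (id 15, lvl 1).
Iteration 2: rows with parent_dir in {13,15} -> root (id 16, lvl 2).
Iteration 3: no rows with parent_dir in {16}; recursion stops.

2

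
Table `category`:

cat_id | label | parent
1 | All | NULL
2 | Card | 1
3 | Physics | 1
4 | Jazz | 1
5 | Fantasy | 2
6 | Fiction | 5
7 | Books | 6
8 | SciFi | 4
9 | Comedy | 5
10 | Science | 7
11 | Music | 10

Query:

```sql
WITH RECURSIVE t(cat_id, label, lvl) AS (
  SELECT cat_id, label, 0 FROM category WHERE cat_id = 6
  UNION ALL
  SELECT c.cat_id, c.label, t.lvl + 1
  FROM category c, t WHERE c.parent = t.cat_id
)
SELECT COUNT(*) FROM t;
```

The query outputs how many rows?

4

Base: cat_id=6 (Fiction) at lvl 0.
Iteration 1: rows with parent in {6} -> Books (id 7, lvl 1).
Iteration 2: rows with parent in {7} -> Science (id 10, lvl 2).
Iteration 3: rows with parent in {10} -> Music (id 11, lvl 3).
Iteration 4: no rows with parent in {11}; recursion stops.
Total rows emitted: 4.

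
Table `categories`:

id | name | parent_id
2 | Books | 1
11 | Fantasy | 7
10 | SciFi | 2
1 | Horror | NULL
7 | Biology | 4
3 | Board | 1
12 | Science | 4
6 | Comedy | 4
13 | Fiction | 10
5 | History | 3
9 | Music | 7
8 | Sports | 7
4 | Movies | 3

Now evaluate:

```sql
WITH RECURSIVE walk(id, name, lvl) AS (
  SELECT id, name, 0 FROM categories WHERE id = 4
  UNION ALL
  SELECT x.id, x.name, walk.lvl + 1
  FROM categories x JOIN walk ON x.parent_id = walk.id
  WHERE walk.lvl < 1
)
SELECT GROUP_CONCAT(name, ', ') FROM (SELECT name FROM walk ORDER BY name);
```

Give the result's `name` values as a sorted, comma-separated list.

Biology, Comedy, Movies, Science

Base: id=4 (Movies) at lvl 0.
Iteration 1: rows with parent_id in {4} -> Comedy (id 6, lvl 1), Biology (id 7, lvl 1), Science (id 12, lvl 1).
Iteration 2: lvl < 1 fails for all current rows; recursion stops.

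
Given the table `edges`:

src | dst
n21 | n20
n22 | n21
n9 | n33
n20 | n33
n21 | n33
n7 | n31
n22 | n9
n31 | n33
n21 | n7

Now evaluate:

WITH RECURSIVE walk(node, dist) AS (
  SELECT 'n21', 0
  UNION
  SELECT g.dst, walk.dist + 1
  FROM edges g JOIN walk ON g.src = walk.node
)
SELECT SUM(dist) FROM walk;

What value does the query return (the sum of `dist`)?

Base: (n21, dist=0).
Iteration 1: edges from {n21} -> (n20, dist=1), (n33, dist=1), (n7, dist=1).
Iteration 2: edges from {n20,n33,n7} -> (n31, dist=2), (n33, dist=2).
Iteration 3: edges from {n31,n33} -> (n33, dist=3).
Iteration 4: no outgoing edges from {n33}; recursion stops.
SUM(dist) = 0 + 1 + 1 + 1 + 2 + 2 + 3 = 10.

10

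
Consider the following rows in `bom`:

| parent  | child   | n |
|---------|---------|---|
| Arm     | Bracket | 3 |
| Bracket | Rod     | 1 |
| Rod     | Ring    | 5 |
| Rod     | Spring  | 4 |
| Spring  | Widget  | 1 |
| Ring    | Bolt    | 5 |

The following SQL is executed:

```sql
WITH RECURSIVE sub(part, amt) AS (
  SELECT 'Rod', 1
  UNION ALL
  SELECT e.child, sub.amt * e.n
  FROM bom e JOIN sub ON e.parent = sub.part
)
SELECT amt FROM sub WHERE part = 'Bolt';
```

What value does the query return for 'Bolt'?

Base: (Rod, amt=1).
Iteration 1: components of {Rod} -> Ring = 1*5 = 5, Spring = 1*4 = 4.
Iteration 2: components of {Ring,Spring} -> Bolt = 5*5 = 25, Widget = 4*1 = 4.
Iteration 3: no further components; recursion stops.

25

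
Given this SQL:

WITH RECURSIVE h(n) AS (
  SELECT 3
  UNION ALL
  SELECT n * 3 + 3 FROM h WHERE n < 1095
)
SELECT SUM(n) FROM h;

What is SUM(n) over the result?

4908

Base: n=3.
Iteration 1: 3 < 1095 holds -> n = 3 * 3 + 3 = 12.
Iteration 2: 12 < 1095 holds -> n = 12 * 3 + 3 = 39.
Iteration 3: 39 < 1095 holds -> n = 39 * 3 + 3 = 120.
Iteration 4: 120 < 1095 holds -> n = 120 * 3 + 3 = 363.
Iteration 5: 363 < 1095 holds -> n = 363 * 3 + 3 = 1092.
Iteration 6: 1092 < 1095 holds -> n = 1092 * 3 + 3 = 3279.
Iteration 7: 3279 < 1095 fails; recursion stops.
SUM(n) = 3 + 12 + 39 + 120 + 363 + 1092 + 3279 = 4908.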